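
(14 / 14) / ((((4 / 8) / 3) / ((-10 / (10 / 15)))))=-90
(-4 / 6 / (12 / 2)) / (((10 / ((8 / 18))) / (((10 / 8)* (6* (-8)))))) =8 / 27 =0.30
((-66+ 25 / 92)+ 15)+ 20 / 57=-264179 / 5244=-50.38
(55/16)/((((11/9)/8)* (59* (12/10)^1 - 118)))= -225/472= -0.48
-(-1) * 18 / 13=18 / 13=1.38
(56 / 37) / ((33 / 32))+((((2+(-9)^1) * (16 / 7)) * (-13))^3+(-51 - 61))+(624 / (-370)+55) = 54938008439 / 6105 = 8998854.78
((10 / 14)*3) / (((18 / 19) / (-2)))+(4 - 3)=-74 / 21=-3.52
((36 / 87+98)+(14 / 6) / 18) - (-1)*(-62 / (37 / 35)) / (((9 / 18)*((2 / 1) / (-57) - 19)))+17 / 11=67720375 / 637362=106.25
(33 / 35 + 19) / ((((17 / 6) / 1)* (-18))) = -698 / 1785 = -0.39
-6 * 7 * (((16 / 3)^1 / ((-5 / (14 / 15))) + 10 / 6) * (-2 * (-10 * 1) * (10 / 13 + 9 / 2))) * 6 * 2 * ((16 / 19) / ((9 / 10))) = -74142208 / 2223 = -33352.32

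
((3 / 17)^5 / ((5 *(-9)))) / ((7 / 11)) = -297 / 49694995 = -0.00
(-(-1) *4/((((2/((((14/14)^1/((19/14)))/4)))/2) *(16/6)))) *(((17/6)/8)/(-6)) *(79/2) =-9401/14592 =-0.64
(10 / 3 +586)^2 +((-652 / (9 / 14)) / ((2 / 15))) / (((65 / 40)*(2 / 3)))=39814192 / 117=340292.24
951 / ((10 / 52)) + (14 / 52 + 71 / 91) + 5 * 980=8960087 / 910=9846.25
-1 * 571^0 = -1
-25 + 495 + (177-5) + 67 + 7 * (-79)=156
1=1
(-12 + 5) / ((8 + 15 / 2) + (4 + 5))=-2 / 7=-0.29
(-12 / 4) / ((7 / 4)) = -12 / 7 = -1.71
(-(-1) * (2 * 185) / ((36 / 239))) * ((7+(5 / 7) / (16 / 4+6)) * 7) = 121591.25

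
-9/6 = -3/2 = -1.50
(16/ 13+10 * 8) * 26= 2112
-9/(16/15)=-135/16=-8.44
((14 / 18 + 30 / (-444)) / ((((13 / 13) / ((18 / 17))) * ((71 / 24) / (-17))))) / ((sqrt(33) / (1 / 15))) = -344 * sqrt(33) / 39405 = -0.05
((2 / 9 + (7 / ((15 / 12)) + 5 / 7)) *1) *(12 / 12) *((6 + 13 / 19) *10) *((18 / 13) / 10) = 60.50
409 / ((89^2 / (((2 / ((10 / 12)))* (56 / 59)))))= 274848 / 2336695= 0.12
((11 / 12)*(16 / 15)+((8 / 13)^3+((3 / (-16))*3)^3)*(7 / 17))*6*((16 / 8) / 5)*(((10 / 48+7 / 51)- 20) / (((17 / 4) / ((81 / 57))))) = -165687318078777 / 10500267980800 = -15.78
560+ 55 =615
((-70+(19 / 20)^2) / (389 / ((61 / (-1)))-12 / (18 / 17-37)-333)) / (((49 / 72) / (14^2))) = 9271198521 / 157955975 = 58.69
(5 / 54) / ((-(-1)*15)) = 1 / 162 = 0.01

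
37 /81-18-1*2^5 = -4013 /81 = -49.54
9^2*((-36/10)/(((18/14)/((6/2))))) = -680.40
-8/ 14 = -4/ 7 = -0.57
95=95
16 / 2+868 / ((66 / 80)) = 34984 / 33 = 1060.12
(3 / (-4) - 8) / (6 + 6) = -35 / 48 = -0.73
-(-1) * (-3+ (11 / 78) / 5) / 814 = -1159 / 317460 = -0.00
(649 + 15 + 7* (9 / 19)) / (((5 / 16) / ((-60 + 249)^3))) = 1369589434416 / 95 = 14416730888.59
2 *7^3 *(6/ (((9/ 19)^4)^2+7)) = 17476086369189/ 29731997002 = 587.79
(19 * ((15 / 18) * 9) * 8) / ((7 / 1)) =1140 / 7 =162.86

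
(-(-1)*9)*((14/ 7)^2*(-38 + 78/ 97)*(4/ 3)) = -173184/ 97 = -1785.40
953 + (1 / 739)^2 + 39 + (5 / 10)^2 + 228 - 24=2613188989 / 2184484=1196.25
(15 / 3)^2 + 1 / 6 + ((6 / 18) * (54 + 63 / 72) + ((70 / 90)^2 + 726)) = 499001 / 648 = 770.06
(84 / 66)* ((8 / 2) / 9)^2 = 224 / 891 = 0.25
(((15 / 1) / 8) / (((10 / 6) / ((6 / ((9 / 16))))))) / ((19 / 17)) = 204 / 19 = 10.74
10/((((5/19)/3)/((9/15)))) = 342/5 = 68.40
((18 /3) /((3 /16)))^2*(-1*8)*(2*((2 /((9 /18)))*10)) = -655360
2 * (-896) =-1792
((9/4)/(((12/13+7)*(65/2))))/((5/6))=27/2575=0.01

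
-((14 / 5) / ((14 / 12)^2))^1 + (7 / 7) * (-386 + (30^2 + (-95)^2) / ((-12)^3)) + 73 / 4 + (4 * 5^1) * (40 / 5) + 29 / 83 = -215.20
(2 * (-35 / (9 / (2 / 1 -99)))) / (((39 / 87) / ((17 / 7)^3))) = 138202690 / 5733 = 24106.52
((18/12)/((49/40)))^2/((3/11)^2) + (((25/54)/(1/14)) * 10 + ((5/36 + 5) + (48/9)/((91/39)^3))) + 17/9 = 23965423/259308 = 92.42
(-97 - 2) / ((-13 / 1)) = 99 / 13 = 7.62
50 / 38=25 / 19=1.32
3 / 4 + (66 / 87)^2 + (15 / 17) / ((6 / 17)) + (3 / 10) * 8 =104713 / 16820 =6.23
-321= -321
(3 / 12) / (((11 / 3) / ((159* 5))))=2385 / 44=54.20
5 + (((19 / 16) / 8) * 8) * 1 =99 / 16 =6.19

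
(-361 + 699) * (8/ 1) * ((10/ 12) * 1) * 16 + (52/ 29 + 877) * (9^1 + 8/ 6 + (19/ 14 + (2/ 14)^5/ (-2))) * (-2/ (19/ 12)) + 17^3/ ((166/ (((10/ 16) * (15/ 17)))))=851989790792305/ 36894457488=23092.62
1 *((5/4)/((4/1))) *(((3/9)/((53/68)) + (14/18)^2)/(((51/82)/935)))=49982075/103032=485.11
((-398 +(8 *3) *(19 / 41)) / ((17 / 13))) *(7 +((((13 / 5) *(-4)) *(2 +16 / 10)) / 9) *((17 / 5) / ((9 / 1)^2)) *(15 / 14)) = -948282478 / 470475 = -2015.59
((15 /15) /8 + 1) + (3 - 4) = 1 /8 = 0.12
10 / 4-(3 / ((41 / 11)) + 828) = -67757 / 82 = -826.30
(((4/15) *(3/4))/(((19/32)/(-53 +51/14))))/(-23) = 11056/15295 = 0.72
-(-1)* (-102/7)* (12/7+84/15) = -26112/245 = -106.58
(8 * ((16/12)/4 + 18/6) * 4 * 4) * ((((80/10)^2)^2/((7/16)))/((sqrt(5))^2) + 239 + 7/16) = 18922576/21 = 901075.05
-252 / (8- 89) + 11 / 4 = 211 / 36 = 5.86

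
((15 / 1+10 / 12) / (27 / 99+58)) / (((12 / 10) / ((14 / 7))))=5225 / 11538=0.45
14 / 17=0.82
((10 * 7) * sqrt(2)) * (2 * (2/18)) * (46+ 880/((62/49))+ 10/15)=9662800 * sqrt(2)/837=16326.48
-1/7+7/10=0.56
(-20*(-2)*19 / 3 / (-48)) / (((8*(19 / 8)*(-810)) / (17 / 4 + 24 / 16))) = 23 / 11664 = 0.00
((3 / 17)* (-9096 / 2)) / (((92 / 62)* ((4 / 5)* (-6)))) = 176235 / 1564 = 112.68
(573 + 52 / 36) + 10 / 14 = 36235 / 63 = 575.16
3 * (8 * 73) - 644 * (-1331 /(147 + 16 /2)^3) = 6525086164 /3723875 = 1752.23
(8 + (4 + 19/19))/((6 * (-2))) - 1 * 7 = -97/12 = -8.08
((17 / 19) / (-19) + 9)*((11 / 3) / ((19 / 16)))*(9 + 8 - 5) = 2275328 / 6859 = 331.73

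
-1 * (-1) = 1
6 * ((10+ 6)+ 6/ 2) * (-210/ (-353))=23940/ 353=67.82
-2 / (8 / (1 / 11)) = -1 / 44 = -0.02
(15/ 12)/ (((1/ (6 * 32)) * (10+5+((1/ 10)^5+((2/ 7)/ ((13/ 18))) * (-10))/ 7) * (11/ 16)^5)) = 16030629888000000/ 148086409155641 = 108.25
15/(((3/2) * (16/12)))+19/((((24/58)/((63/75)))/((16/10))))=17303/250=69.21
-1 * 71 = -71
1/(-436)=-1/436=-0.00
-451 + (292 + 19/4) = -154.25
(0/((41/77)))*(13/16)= 0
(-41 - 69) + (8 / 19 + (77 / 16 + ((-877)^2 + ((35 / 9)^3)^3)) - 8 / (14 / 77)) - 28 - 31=114520289609104895 / 117775828656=972358.17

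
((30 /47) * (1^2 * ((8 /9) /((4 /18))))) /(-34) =-60 /799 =-0.08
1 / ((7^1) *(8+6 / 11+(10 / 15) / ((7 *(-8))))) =132 / 7885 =0.02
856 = 856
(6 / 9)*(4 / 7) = 8 / 21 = 0.38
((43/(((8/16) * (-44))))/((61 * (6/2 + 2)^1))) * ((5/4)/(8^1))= -43/42944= -0.00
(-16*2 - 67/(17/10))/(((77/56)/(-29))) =1506.14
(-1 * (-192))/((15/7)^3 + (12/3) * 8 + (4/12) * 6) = 65856/15037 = 4.38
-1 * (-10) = 10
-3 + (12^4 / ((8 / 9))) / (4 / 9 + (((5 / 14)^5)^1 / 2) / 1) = 225821456745 / 4330717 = 52144.13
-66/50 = -33/25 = -1.32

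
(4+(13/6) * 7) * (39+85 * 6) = 21045/2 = 10522.50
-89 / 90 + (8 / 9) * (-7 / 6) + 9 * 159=1428.97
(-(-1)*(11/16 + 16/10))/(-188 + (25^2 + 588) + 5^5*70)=183/17582000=0.00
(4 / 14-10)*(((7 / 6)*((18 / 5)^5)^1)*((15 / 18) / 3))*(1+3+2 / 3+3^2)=-16259616 / 625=-26015.39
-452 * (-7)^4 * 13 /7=-2015468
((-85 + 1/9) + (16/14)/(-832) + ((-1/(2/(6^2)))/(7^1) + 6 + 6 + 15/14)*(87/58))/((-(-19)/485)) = -219708395/124488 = -1764.90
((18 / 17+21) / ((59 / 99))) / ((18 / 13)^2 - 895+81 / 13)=-6274125 / 150327634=-0.04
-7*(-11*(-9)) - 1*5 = -698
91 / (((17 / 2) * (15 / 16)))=2912 / 255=11.42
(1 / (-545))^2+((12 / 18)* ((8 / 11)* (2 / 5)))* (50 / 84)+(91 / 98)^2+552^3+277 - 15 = 168196870.98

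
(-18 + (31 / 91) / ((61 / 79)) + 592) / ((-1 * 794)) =-3188723 / 4407494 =-0.72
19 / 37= 0.51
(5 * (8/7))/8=5/7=0.71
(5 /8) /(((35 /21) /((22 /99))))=1 /12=0.08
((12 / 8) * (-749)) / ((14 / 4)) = -321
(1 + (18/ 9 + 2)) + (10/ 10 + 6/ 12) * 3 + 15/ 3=14.50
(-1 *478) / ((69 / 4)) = -1912 / 69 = -27.71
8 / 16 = 1 / 2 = 0.50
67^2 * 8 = 35912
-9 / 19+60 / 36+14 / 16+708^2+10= 228581887 / 456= 501276.07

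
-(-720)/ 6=120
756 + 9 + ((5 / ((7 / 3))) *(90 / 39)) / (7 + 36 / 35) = 2796795 / 3653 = 765.62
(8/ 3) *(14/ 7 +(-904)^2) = 2179248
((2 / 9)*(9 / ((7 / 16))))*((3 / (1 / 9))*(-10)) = -1234.29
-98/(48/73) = -3577/24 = -149.04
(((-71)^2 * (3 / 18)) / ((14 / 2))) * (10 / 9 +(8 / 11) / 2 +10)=2863288 / 2079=1377.24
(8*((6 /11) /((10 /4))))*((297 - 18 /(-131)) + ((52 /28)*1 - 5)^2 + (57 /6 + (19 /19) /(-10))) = 974912448 /1765225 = 552.29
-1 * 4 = -4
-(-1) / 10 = 1 / 10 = 0.10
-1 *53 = -53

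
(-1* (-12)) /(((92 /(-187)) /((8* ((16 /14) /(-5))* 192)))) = 8563.44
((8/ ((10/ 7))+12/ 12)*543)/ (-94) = -17919/ 470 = -38.13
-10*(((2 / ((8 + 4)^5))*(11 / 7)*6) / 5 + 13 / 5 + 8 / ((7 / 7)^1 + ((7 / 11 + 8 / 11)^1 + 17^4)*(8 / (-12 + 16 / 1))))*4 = -385267571149 / 3704406048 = -104.00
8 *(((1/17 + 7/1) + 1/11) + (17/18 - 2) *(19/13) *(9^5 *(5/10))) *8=-2914645.19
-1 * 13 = -13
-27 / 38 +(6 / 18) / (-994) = -20138 / 28329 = -0.71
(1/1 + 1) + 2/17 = 36/17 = 2.12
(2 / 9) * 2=4 / 9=0.44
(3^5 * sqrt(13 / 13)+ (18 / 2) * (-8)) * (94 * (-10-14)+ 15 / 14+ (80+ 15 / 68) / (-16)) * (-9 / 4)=26488838619 / 30464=869512.82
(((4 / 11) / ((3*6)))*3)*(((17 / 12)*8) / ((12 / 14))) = 238 / 297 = 0.80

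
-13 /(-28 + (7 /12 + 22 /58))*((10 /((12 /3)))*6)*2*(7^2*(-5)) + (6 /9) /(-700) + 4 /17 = -593498132153 /167950650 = -3533.77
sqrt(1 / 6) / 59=sqrt(6) / 354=0.01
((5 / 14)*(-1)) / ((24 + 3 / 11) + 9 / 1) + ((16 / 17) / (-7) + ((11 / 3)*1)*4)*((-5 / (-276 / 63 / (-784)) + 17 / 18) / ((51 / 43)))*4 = -40285391295403 / 919599156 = -43807.56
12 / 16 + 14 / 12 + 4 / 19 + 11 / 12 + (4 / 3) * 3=803 / 114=7.04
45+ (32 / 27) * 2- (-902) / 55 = 8609 / 135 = 63.77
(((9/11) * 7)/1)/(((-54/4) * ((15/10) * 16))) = -7/396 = -0.02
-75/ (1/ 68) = -5100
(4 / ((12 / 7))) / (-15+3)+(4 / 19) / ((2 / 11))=659 / 684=0.96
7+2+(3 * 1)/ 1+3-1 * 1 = 14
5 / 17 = 0.29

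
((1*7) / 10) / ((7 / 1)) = 1 / 10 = 0.10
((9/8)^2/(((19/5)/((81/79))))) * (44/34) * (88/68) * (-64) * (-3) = 47632860/433789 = 109.81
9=9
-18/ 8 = -9/ 4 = -2.25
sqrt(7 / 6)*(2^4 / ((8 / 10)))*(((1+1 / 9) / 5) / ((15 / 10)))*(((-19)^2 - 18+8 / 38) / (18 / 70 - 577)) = -4564700*sqrt(42) / 15533127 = -1.90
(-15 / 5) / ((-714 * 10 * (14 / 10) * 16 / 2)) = 1 / 26656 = 0.00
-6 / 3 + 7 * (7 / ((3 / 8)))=386 / 3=128.67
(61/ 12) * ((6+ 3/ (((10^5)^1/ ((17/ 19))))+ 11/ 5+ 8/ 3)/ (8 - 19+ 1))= -3778349333/ 684000000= -5.52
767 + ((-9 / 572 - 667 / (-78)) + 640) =1415.54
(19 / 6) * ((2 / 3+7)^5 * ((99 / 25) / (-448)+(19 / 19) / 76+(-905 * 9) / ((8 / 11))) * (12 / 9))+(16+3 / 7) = -15339260302657783 / 12247200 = -1252470793.54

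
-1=-1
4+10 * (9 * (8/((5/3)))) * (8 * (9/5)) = 31124/5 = 6224.80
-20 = -20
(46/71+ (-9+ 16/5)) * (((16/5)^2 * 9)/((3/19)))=-3007.19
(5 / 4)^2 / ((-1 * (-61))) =25 / 976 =0.03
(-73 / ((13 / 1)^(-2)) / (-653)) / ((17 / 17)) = 18.89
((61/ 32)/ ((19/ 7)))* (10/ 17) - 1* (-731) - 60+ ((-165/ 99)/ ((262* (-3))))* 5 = 4091033077/ 6093072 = 671.42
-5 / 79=-0.06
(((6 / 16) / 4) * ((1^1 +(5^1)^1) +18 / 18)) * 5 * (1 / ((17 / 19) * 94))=1995 / 51136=0.04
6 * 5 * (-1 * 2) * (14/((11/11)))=-840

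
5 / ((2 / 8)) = 20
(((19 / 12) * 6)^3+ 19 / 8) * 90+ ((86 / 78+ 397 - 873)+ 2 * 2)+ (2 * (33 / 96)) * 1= 47990149 / 624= 76907.29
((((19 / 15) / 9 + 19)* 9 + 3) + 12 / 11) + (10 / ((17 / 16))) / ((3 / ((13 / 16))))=501833 / 2805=178.91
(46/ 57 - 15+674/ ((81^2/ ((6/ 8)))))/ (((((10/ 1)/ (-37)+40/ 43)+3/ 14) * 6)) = -13065026303/ 4854969414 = -2.69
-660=-660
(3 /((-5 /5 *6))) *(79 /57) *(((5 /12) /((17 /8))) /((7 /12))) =-1580 /6783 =-0.23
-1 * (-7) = 7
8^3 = 512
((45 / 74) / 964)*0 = 0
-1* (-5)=5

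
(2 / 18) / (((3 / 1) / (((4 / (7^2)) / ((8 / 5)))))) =5 / 2646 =0.00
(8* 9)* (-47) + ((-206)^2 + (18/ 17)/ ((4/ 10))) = 663929/ 17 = 39054.65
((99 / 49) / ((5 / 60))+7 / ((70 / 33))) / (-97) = -0.28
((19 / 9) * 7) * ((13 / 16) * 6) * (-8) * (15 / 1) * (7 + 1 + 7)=-129675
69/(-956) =-69/956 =-0.07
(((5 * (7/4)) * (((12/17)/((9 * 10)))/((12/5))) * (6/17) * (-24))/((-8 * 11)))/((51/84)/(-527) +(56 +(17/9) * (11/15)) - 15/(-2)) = 1025325/24170289869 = 0.00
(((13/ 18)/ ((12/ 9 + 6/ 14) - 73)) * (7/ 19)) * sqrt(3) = -637 * sqrt(3)/ 170544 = -0.01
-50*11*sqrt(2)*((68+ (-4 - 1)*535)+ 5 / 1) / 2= 715550*sqrt(2)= 1011940.51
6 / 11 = 0.55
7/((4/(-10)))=-35/2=-17.50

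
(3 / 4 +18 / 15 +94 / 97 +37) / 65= 77443 / 126100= 0.61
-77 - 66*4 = -341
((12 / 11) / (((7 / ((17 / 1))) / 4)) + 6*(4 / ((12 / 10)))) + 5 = 2741 / 77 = 35.60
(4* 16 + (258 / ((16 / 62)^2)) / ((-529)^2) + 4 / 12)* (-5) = -8643349615 / 26864736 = -321.74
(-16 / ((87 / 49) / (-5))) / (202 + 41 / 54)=70560 / 317521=0.22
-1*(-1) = 1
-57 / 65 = -0.88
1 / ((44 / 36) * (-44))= -9 / 484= -0.02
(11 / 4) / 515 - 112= -230709 / 2060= -111.99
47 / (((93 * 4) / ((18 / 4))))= 141 / 248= 0.57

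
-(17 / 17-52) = 51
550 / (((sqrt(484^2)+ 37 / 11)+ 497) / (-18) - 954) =-5445 / 9986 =-0.55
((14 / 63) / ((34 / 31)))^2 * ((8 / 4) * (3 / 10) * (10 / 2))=961 / 7803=0.12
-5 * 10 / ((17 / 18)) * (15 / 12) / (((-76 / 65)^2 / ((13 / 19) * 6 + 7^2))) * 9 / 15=-1542.38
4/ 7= 0.57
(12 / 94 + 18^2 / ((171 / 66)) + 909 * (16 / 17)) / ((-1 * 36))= -2481359 / 91086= -27.24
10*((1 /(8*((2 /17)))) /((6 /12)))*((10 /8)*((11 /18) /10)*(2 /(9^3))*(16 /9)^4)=1914880 /43046721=0.04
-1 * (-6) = 6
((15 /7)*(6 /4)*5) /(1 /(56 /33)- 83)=-180 /923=-0.20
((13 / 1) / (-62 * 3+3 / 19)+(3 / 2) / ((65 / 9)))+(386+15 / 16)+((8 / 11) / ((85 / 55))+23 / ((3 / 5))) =8862272799 / 20809360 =425.88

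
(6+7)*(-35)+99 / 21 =-3152 / 7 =-450.29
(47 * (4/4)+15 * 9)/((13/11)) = 154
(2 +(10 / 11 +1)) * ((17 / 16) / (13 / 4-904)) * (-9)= 2193 / 52844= 0.04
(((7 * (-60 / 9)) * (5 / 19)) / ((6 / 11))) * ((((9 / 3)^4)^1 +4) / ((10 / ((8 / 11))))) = -23800 / 171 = -139.18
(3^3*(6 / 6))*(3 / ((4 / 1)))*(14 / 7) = 81 / 2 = 40.50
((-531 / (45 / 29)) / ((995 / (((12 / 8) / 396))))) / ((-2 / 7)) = 11977 / 2626800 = 0.00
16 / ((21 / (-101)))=-1616 / 21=-76.95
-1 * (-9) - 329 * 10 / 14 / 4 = -199 / 4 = -49.75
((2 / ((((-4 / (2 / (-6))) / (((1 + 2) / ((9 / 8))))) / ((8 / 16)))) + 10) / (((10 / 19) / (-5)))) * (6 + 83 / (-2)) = 31027 / 9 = 3447.44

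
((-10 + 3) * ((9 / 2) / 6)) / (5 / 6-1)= 63 / 2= 31.50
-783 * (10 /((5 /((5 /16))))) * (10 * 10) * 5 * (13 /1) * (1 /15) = -424125 /2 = -212062.50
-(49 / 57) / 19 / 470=-49 / 509010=-0.00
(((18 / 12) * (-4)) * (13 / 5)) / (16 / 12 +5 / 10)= -468 / 55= -8.51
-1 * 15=-15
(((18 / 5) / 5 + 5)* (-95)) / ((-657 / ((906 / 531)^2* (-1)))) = -2.41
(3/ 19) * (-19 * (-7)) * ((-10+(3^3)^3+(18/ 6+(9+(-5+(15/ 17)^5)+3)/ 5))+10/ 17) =2933708527764/ 7099285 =413240.00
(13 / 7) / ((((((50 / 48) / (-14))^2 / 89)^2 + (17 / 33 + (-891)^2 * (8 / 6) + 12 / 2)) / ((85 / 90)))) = 1947832180310016 / 1175510806009548542123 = 0.00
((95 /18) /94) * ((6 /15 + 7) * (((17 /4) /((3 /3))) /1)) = 11951 /6768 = 1.77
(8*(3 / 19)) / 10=12 / 95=0.13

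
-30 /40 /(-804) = 1 /1072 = 0.00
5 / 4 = 1.25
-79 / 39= -2.03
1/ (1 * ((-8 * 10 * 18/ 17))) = -17/ 1440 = -0.01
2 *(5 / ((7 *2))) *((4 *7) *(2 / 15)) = 8 / 3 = 2.67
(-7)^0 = 1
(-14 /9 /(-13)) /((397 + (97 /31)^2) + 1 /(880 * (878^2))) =1303842362240 /4432554472903011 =0.00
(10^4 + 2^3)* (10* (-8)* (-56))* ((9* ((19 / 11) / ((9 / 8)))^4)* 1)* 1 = 2659237662556160 / 1185921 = 2242339635.23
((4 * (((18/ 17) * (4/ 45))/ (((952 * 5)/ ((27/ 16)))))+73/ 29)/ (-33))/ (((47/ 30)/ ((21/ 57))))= -14768683/ 823265630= -0.02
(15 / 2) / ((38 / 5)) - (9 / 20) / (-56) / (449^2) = 4233621171 / 4290069280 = 0.99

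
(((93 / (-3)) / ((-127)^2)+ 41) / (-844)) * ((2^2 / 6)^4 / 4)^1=-0.00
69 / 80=0.86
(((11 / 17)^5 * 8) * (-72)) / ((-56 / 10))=115956720 / 9938999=11.67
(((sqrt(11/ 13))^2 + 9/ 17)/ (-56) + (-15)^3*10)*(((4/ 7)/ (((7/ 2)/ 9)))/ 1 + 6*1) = -19109331408/ 75803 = -252092.02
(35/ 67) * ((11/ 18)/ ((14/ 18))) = 55/ 134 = 0.41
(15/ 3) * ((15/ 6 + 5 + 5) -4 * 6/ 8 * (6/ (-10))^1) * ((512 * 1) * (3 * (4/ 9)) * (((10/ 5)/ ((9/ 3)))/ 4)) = 73216/ 9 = 8135.11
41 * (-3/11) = -123/11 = -11.18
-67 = -67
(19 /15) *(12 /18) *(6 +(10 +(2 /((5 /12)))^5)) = 304479712 /140625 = 2165.19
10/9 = 1.11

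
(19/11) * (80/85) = 304/187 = 1.63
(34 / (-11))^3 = -29.53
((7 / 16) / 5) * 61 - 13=-613 / 80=-7.66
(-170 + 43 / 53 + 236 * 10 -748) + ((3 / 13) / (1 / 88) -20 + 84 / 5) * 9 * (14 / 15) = 1586.52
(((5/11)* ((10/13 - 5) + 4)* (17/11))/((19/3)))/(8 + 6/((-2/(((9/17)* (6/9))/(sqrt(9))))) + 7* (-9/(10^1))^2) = -1300500/676611793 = -0.00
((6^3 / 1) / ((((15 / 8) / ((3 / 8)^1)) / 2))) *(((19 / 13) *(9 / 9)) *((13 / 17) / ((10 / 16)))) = 65664 / 425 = 154.50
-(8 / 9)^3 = -512 / 729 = -0.70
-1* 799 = -799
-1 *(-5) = 5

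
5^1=5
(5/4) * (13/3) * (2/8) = 65/48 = 1.35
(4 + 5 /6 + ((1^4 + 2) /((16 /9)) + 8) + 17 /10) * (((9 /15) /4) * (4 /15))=3893 /6000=0.65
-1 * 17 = -17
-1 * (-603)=603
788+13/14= 11045/14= 788.93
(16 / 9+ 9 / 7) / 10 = 193 / 630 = 0.31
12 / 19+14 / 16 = 229 / 152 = 1.51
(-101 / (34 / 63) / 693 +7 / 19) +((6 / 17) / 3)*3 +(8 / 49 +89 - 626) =-186766187 / 348194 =-536.39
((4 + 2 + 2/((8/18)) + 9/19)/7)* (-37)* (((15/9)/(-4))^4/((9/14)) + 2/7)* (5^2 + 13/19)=-68156008027/137549664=-495.50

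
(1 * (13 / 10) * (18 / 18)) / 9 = 13 / 90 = 0.14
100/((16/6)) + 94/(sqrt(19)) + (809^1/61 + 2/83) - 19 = 94 * sqrt(19)/19 + 321869/10126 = 53.35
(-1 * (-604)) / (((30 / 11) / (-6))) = -6644 / 5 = -1328.80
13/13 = 1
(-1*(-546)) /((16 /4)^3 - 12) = 21 /2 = 10.50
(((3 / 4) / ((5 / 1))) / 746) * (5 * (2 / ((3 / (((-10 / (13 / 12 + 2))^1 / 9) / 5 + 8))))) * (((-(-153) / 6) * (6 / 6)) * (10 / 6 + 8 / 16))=12155 / 41403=0.29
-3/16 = -0.19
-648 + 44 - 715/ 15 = -1955/ 3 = -651.67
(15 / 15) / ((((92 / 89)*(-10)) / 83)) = -7387 / 920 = -8.03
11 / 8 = 1.38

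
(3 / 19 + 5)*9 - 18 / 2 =711 / 19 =37.42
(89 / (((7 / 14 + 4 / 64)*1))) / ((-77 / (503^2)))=-360284816 / 693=-519891.51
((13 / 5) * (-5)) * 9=-117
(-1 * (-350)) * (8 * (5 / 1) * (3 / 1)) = 42000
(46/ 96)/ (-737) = -0.00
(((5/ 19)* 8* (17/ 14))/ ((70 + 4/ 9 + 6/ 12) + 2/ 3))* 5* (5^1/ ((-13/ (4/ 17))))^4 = 288000000/ 24056072927341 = 0.00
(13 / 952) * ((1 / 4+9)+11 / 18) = 0.13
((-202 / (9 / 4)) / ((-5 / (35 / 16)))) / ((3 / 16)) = 5656 / 27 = 209.48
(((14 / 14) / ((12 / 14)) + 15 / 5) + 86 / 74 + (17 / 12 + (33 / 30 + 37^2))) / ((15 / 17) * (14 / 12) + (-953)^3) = -51962149 / 32664844661130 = -0.00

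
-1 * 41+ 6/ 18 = -122/ 3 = -40.67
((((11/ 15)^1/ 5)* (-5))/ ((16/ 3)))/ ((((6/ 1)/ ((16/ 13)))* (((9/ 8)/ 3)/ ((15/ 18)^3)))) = -275/ 6318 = -0.04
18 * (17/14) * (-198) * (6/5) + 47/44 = -7995971/1540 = -5192.19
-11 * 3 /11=-3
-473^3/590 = -105823817/590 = -179362.40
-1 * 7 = -7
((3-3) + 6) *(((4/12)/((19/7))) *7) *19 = 98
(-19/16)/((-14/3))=57/224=0.25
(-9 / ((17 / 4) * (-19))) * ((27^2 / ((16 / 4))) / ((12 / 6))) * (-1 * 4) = -13122 / 323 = -40.63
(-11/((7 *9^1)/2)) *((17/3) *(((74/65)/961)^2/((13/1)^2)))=-2048024/124629828502725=-0.00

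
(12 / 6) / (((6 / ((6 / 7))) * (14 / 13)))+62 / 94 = 2130 / 2303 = 0.92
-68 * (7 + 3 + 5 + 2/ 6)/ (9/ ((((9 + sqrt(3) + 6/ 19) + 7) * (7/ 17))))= -399280/ 513-1288 * sqrt(3)/ 27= -860.95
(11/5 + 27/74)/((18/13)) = 12337/6660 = 1.85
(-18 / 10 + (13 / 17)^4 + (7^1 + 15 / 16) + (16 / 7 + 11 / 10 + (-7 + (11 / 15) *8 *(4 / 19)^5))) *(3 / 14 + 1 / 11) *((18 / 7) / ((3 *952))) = 9365258217235255 / 11885225512260028544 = 0.00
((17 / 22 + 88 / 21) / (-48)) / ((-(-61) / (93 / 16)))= -71083 / 7214592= -0.01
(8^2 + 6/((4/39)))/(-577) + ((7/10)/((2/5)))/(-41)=-24129/94628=-0.25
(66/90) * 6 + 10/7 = 204/35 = 5.83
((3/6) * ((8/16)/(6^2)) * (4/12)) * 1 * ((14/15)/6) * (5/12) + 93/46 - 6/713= 66979679/33265728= 2.01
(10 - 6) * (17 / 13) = 68 / 13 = 5.23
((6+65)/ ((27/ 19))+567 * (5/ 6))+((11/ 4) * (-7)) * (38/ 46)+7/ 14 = 1259539/ 2484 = 507.06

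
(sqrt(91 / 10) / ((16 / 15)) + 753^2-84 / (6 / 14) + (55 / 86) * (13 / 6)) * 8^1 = 3 * sqrt(910) / 4 + 584952446 / 129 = 4534537.71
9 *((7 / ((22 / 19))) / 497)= 171 / 1562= 0.11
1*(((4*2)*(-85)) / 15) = -136 / 3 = -45.33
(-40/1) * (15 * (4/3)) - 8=-808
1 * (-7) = -7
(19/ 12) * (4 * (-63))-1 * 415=-814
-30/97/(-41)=30/3977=0.01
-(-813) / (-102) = -271 / 34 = -7.97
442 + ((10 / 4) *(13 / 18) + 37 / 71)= 1135699 / 2556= 444.33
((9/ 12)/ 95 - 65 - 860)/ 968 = -351497/ 367840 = -0.96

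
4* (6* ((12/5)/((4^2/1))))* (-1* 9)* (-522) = 84564/5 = 16912.80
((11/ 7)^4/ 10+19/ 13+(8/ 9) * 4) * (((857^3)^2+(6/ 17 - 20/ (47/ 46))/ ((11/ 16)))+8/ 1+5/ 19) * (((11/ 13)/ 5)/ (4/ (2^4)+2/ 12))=27886404867494023770199635968/ 30799895945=905405814269351544.40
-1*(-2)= 2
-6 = -6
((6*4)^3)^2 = 191102976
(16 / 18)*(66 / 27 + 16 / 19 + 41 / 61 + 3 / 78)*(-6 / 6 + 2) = 4336196 / 1220427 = 3.55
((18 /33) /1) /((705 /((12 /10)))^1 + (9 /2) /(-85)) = 510 /549263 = 0.00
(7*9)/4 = 63/4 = 15.75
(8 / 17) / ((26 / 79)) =316 / 221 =1.43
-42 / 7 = -6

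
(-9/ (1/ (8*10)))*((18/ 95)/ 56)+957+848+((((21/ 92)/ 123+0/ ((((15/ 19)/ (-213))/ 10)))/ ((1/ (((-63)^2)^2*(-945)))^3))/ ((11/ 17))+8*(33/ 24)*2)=-9461600595564477521662914000.00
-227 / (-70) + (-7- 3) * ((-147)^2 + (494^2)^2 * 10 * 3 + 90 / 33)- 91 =-13756874673853873 / 770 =-17866071005005.03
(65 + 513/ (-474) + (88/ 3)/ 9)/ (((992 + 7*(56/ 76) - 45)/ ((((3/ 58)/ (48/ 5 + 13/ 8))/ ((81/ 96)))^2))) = 1115128422400/ 529940517815905263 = 0.00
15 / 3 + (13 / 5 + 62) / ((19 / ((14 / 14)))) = 42 / 5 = 8.40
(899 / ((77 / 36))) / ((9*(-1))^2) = 3596 / 693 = 5.19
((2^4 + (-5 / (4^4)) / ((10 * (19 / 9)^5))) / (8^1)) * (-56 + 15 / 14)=-15598506704471 / 141989421056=-109.86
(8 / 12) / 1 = 2 / 3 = 0.67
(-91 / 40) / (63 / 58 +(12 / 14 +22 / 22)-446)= 1421 / 276740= 0.01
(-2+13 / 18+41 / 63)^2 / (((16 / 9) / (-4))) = -6241 / 7056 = -0.88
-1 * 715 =-715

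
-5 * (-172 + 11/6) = 5105/6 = 850.83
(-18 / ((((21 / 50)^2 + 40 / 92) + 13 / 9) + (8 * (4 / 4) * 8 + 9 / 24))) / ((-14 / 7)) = 0.14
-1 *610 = -610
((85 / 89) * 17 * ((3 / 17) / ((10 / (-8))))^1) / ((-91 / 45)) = 9180 / 8099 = 1.13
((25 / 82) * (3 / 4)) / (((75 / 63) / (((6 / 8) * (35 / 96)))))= 2205 / 41984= 0.05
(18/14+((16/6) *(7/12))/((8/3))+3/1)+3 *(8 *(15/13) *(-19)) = -569243/1092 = -521.28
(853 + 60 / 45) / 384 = 2563 / 1152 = 2.22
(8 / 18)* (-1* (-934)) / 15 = 3736 / 135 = 27.67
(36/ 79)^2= 1296/ 6241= 0.21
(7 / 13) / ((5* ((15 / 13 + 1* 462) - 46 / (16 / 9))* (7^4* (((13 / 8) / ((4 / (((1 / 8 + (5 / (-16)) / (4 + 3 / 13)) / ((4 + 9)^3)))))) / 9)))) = 7614464 / 77993055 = 0.10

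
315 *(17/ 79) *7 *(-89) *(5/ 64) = -16680825/ 5056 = -3299.21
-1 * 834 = -834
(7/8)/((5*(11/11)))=7/40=0.18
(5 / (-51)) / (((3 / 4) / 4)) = -80 / 153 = -0.52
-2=-2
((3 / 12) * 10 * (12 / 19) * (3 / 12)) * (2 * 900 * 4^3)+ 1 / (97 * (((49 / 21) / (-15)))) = 586655145 / 12901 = 45473.62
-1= -1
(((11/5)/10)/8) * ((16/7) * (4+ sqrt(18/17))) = 33 * sqrt(34)/2975+ 44/175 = 0.32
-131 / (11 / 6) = -786 / 11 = -71.45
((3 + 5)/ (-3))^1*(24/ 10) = -32/ 5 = -6.40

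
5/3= 1.67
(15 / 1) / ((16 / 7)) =105 / 16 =6.56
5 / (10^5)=1 / 20000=0.00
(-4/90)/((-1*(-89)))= -2/4005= -0.00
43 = 43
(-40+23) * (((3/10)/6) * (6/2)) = -51/20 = -2.55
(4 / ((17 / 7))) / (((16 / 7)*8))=49 / 544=0.09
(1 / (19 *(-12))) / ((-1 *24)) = 1 / 5472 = 0.00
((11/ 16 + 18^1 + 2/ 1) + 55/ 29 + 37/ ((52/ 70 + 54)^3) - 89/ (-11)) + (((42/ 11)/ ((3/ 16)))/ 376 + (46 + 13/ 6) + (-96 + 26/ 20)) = -24999597459946139/ 1581853698553920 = -15.80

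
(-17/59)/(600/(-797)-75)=13549/3562125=0.00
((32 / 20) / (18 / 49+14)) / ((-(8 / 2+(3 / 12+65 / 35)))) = -343 / 18810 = -0.02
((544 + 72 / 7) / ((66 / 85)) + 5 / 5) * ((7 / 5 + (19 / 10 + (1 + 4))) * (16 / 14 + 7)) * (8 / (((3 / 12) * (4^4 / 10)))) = 260411587 / 4312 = 60392.30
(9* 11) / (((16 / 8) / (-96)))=-4752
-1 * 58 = -58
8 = 8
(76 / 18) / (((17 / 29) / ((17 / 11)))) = 11.13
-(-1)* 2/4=1/2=0.50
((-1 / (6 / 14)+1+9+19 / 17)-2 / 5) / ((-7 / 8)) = -17104 / 1785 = -9.58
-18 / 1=-18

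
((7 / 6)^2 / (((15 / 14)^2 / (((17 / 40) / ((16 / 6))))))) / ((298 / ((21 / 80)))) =285719 / 1716480000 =0.00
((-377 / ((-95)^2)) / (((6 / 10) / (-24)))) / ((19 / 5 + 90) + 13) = 1508 / 96387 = 0.02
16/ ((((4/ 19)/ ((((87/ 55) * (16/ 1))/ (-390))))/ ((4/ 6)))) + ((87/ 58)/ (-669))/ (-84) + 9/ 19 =-7161687683/ 2544742200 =-2.81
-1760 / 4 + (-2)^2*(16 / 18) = -3928 / 9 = -436.44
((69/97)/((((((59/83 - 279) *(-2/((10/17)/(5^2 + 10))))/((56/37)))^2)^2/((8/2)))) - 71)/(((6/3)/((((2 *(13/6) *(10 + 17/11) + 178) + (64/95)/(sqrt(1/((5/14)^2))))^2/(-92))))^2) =-1756637166931924457926776348626853691065527717117476981/308501390369607587517396192259946762073632501952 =-5694098.06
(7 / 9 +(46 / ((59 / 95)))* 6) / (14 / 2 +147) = 236393 / 81774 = 2.89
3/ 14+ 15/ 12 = 41/ 28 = 1.46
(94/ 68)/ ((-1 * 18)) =-47/ 612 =-0.08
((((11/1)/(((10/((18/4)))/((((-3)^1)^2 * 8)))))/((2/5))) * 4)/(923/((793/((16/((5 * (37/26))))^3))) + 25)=458840200500/4922370047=93.22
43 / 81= 0.53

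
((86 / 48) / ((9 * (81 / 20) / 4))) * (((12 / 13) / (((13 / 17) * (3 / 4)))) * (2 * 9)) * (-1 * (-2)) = 467840 / 41067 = 11.39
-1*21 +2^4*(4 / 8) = -13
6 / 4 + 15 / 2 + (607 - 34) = 582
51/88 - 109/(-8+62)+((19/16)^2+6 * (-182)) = -83029135/76032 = -1092.03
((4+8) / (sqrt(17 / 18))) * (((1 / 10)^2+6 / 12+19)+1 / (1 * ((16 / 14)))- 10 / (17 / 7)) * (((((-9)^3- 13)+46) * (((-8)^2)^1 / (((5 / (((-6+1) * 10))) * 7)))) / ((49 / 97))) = 2150796215808 * sqrt(34) / 495635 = 25303276.14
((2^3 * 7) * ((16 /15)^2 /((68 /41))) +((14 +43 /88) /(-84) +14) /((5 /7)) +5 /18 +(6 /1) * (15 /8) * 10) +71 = 108409001 /448800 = 241.55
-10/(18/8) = -40/9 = -4.44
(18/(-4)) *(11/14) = -99/28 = -3.54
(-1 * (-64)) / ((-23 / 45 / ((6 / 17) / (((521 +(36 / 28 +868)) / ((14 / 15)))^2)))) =-0.00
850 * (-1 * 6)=-5100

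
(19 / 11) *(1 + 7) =152 / 11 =13.82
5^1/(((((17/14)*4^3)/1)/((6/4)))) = 105/1088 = 0.10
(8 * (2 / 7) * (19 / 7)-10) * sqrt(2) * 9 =-1674 * sqrt(2) / 49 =-48.31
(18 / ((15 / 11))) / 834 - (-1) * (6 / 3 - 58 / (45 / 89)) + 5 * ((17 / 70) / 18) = -19725637 / 175140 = -112.63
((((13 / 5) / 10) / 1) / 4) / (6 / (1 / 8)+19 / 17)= 221 / 167000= 0.00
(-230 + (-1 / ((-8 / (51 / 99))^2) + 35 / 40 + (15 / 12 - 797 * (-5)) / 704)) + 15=-58117225 / 278784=-208.47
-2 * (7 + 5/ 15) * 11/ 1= -484/ 3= -161.33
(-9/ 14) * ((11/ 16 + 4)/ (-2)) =675/ 448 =1.51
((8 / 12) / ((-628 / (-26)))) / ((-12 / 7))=-91 / 5652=-0.02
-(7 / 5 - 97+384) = -288.40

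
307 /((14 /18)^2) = 24867 /49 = 507.49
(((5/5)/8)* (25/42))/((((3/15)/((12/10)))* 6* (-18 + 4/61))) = -0.00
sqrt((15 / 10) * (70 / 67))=sqrt(7035) / 67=1.25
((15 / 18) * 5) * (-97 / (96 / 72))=-2425 / 8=-303.12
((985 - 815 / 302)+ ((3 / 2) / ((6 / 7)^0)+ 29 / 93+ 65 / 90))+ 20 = 84665419 / 84258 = 1004.84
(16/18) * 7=56/9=6.22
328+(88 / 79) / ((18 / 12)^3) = 328.33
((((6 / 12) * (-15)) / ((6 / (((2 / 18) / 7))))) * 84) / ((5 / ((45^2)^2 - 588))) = -1366679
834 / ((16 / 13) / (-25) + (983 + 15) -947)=271050 / 16559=16.37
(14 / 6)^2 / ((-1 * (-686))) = 1 / 126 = 0.01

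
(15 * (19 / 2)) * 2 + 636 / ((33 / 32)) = 9919 / 11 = 901.73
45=45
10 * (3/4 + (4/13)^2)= 2855/338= 8.45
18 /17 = 1.06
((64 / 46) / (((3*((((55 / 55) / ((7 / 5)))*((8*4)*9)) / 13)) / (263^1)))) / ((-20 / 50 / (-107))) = 2560831 / 1242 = 2061.86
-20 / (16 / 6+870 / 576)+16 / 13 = -18544 / 5213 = -3.56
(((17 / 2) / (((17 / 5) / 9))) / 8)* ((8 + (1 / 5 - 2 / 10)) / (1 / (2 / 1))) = 45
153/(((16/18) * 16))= 1377/128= 10.76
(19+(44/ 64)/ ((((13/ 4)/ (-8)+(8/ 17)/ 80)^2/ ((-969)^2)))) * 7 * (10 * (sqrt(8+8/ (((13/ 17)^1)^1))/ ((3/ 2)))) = 807504739.06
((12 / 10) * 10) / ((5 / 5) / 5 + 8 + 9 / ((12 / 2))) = 120 / 97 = 1.24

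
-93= -93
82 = 82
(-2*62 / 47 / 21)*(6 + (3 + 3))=-496 / 329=-1.51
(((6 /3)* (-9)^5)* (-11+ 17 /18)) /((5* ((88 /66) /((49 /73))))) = 174568527 /1460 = 119567.48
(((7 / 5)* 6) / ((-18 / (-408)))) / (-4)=-47.60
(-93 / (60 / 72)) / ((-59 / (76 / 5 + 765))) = 2176758 / 1475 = 1475.77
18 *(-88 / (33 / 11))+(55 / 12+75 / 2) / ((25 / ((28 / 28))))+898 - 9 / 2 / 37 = 824867 / 2220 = 371.56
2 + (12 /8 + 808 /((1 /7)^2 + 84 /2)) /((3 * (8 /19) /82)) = 66595051 /49416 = 1347.64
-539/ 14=-77/ 2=-38.50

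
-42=-42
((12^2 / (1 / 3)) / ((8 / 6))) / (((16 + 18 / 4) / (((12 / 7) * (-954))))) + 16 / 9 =-66760144 / 2583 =-25845.97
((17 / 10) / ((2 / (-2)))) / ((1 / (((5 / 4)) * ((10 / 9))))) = -85 / 36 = -2.36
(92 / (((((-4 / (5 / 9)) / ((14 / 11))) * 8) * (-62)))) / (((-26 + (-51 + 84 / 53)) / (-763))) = 4650485 / 14019192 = 0.33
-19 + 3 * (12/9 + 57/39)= -138/13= -10.62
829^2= 687241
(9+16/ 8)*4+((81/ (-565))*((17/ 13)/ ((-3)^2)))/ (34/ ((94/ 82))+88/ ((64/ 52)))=3073104238/ 69843605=44.00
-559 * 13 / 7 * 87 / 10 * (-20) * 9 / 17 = 11380122 / 119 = 95631.28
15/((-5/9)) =-27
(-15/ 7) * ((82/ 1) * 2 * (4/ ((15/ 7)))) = -656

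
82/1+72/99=910/11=82.73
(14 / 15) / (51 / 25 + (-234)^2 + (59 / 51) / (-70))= 16660 / 977430719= 0.00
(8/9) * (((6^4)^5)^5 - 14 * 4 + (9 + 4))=5226548988000567248773522137264462564297149683783638972344575730955977131818664/9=580727665333396360974835800000000000000000000000000000000000000000000000000000.00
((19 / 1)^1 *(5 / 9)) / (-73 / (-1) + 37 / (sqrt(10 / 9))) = 69350 / 368721 - 3515 *sqrt(10) / 122907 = 0.10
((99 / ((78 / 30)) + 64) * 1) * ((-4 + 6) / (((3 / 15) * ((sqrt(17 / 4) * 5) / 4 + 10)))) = 339712 / 3107 - 21232 * sqrt(17) / 3107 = 81.16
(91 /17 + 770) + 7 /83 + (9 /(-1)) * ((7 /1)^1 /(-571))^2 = 775.44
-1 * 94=-94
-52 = -52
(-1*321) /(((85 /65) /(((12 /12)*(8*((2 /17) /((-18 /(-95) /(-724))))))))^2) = -5474882453580800 /2255067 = -2427813654.13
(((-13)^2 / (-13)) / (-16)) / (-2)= -13 / 32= -0.41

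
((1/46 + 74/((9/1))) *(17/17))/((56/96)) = 6826/483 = 14.13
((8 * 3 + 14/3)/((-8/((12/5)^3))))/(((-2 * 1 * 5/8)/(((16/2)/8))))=24768/625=39.63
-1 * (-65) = 65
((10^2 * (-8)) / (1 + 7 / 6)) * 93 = -446400 / 13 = -34338.46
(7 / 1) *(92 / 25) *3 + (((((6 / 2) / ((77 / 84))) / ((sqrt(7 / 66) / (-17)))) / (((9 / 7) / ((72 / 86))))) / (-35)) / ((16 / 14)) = 306 *sqrt(462) / 2365 + 1932 / 25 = 80.06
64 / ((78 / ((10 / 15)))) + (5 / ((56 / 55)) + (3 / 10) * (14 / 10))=962771 / 163800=5.88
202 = 202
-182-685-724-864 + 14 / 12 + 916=-9227 / 6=-1537.83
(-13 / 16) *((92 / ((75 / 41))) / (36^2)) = -12259 / 388800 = -0.03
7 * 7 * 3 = 147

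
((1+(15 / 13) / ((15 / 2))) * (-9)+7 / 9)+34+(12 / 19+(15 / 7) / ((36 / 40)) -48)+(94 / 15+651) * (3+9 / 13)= 187217228 / 77805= 2406.24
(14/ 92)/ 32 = 7/ 1472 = 0.00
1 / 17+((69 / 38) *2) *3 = 3538 / 323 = 10.95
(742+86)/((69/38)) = 456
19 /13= 1.46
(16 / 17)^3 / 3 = 4096 / 14739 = 0.28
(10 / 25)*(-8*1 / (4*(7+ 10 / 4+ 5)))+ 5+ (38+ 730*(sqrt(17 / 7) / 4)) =327.35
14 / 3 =4.67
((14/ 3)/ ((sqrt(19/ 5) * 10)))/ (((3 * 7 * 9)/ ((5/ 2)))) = sqrt(95)/ 3078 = 0.00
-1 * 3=-3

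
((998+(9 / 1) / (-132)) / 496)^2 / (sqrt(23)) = 1928000281* sqrt(23) / 10954600448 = 0.84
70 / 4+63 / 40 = 763 / 40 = 19.08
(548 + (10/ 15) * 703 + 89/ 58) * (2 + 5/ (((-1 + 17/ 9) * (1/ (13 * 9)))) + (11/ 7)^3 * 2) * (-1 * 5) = -541150400655/ 159152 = -3400211.12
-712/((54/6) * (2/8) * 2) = -1424/9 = -158.22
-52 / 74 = -26 / 37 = -0.70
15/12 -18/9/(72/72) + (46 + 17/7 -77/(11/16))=-1801/28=-64.32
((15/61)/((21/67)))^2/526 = 112225/95905054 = 0.00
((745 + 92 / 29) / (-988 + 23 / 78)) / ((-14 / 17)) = 14385111 / 15639323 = 0.92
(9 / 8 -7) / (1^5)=-47 / 8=-5.88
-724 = -724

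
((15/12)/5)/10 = 1/40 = 0.02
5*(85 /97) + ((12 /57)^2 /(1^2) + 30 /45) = 534965 /105051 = 5.09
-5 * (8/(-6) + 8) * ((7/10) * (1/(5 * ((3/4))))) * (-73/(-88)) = -511/99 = -5.16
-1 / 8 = -0.12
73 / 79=0.92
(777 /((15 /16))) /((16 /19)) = 4921 /5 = 984.20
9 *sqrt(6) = 22.05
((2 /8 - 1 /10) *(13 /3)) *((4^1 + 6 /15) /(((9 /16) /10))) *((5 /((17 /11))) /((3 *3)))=25168 /1377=18.28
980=980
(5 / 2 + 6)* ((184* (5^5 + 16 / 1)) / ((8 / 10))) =6140655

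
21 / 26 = 0.81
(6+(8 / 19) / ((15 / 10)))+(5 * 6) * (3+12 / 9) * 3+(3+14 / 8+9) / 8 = 725951 / 1824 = 398.00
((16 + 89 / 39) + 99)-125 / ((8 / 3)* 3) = 31717 / 312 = 101.66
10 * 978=9780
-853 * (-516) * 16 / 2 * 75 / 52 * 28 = 1848621600 / 13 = 142201661.54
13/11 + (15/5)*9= 310/11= 28.18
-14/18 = -7/9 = -0.78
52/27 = 1.93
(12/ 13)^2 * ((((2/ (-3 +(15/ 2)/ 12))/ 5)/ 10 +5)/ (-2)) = -170424/ 80275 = -2.12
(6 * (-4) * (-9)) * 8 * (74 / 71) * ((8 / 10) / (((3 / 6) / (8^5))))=33520877568 / 355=94425007.23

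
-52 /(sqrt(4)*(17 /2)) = -52 /17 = -3.06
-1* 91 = -91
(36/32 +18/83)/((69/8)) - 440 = -839663/1909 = -439.84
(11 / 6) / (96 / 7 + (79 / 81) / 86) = 89397 / 669289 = 0.13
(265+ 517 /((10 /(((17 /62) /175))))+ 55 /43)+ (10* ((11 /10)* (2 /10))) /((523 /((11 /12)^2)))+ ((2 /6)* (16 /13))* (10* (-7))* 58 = -1597899867298447 /1141946442000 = -1399.28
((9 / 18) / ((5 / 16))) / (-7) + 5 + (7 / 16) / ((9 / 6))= 4253 / 840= 5.06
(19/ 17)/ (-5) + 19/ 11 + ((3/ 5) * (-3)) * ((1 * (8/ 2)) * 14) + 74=-23652/ 935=-25.30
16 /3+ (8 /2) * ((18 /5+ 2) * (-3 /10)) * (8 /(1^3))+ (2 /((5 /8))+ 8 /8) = -3317 /75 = -44.23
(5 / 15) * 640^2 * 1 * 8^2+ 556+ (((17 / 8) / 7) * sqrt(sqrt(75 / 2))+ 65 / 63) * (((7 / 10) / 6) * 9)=51 * 2^(3 / 4) * 3^(1 / 4) * sqrt(5) / 320+ 104864285 / 12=8738691.21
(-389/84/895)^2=151321/5652032400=0.00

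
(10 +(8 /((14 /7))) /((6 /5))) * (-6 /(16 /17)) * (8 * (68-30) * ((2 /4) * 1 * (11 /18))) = -71060 /9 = -7895.56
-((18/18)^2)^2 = -1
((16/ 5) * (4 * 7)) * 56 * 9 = 225792/ 5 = 45158.40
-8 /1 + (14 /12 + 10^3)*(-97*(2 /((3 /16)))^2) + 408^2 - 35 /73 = -21450126473 /1971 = -10882864.78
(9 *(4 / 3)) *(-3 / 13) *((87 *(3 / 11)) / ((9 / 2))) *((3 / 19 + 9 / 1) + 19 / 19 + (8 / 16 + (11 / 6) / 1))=-495552 / 2717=-182.39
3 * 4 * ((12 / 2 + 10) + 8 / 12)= 200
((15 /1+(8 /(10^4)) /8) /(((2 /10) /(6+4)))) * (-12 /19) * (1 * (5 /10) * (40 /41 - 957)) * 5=1132141.69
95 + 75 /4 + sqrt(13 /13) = 114.75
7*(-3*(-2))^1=42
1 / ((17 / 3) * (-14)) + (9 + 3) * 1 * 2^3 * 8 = 182781 / 238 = 767.99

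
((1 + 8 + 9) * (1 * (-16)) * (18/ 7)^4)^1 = -30233088/ 2401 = -12591.87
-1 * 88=-88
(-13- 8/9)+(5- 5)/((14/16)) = -125/9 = -13.89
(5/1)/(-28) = -5/28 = -0.18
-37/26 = -1.42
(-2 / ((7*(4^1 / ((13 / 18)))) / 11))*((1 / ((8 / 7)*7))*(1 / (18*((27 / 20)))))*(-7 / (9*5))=143 / 314928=0.00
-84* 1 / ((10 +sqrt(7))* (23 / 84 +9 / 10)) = -117600 / 15283 +11760* sqrt(7) / 15283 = -5.66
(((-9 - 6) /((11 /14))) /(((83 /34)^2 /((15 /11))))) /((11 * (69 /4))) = -4855200 /210892957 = -0.02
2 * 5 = 10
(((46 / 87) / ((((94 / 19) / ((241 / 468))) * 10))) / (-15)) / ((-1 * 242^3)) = 105317 / 4068181500926400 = 0.00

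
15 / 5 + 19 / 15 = 64 / 15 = 4.27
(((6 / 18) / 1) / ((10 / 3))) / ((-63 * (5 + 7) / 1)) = -1 / 7560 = -0.00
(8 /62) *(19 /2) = 38 /31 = 1.23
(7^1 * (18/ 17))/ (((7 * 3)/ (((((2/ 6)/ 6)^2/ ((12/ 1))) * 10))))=5/ 5508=0.00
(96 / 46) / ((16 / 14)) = 42 / 23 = 1.83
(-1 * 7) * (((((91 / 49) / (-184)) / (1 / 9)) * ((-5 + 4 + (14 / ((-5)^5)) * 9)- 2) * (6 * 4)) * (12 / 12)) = -3334851 / 71875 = -46.40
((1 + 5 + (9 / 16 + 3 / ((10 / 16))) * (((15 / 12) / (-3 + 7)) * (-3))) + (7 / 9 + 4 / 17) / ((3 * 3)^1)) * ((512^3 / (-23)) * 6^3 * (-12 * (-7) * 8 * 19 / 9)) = -6828937468444672 / 3519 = -1940590357614.29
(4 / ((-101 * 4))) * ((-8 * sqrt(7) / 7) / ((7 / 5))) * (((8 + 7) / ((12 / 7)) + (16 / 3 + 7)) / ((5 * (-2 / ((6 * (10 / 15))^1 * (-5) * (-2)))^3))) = -4048000 * sqrt(7) / 14847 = -721.36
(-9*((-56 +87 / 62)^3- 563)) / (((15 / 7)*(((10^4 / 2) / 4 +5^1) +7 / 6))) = 2451977028207 / 4490695340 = 546.01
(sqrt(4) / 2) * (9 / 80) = 9 / 80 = 0.11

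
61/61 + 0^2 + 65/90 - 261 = -4667/18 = -259.28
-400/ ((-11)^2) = -400/ 121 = -3.31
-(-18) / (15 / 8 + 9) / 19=48 / 551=0.09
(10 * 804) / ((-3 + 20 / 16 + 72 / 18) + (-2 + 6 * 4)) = 32160 / 97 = 331.55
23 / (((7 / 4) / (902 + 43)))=12420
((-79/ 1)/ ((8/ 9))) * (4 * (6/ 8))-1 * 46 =-2501/ 8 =-312.62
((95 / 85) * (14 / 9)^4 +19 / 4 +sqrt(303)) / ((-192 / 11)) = -11 * sqrt(303) / 192 -55427009 / 85660416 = -1.64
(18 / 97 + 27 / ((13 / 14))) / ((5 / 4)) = 29520 / 1261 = 23.41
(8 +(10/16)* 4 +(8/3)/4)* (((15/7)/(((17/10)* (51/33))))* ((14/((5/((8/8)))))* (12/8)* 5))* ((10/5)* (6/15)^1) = 44220/289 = 153.01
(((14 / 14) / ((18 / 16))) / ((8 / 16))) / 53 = 0.03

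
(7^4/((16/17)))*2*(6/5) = 122451/20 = 6122.55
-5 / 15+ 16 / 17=31 / 51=0.61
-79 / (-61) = 79 / 61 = 1.30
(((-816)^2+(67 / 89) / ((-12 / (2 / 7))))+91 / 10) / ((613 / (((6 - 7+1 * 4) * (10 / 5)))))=12445018384 / 1909495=6517.44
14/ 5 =2.80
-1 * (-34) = 34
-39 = -39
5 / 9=0.56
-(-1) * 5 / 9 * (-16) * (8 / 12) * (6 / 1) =-320 / 9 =-35.56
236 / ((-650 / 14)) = -1652 / 325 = -5.08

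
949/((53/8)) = 7592/53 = 143.25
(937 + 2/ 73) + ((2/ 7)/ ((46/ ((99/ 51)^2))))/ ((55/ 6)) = 937.03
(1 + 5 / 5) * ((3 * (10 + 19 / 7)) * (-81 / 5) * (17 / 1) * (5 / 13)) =-735318 / 91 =-8080.42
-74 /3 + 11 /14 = -1003 /42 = -23.88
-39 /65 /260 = -3 /1300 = -0.00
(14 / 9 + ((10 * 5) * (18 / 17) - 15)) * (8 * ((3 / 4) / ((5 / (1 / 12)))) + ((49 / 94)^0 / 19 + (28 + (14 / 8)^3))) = 1231279379 / 930240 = 1323.61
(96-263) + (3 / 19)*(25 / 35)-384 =-73268 / 133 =-550.89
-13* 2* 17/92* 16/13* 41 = -5576/23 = -242.43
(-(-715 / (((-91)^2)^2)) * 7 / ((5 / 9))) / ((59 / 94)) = 9306 / 44460689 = 0.00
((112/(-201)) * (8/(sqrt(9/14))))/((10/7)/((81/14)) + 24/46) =-23184 * sqrt(14)/11993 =-7.23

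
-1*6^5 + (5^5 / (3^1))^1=-20203 / 3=-6734.33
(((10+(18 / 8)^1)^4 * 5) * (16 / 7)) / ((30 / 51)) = 437507.22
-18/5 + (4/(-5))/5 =-94/25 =-3.76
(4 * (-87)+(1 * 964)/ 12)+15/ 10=-1597/ 6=-266.17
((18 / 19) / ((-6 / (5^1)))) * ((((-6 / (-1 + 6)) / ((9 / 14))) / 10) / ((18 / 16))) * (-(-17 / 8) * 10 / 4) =119 / 171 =0.70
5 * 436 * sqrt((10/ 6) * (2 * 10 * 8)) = 43600 * sqrt(6)/ 3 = 35599.25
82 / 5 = 16.40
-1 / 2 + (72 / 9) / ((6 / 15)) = 39 / 2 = 19.50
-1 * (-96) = 96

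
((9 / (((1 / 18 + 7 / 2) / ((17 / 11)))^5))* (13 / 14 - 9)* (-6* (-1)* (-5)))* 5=6394982647866075 / 37827823796224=169.05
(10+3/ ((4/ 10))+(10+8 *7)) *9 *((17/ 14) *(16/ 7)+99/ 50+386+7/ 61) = 87798588183/ 298900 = 293739.00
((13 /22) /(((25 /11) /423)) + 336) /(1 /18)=200691 /25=8027.64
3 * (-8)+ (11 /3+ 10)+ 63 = 158 /3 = 52.67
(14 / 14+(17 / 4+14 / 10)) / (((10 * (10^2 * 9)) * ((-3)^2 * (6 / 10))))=133 / 972000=0.00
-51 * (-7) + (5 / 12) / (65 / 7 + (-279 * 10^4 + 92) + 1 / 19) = 1589606139583 / 4452678264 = 357.00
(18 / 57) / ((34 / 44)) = 132 / 323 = 0.41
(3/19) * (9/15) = 9/95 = 0.09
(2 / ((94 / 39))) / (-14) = -39 / 658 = -0.06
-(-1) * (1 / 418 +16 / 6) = 3347 / 1254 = 2.67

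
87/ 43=2.02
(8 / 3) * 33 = 88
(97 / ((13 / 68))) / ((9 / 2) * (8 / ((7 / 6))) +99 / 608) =28072576 / 1716273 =16.36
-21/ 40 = -0.52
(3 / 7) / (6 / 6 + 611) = 1 / 1428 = 0.00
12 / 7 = 1.71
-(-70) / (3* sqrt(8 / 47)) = 35* sqrt(94) / 6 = 56.56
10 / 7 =1.43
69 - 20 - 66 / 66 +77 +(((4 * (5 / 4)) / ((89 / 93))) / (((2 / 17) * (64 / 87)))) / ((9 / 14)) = 1246905 / 5696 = 218.91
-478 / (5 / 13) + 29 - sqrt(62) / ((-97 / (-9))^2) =-6069 / 5 - 81*sqrt(62) / 9409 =-1213.87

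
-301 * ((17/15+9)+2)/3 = -54782/45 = -1217.38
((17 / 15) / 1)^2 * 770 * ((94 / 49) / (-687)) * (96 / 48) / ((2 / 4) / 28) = -9562432 / 30915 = -309.31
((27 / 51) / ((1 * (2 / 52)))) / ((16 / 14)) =819 / 68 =12.04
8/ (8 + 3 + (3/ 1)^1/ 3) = 0.67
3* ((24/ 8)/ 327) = 3/ 109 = 0.03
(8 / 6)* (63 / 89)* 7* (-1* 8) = -4704 / 89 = -52.85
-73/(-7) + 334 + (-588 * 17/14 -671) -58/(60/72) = -38856/35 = -1110.17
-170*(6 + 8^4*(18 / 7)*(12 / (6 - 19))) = 150312300 / 91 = 1651783.52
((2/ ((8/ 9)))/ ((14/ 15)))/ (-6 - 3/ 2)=-9/ 28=-0.32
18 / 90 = 0.20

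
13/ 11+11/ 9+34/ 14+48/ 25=116989/ 17325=6.75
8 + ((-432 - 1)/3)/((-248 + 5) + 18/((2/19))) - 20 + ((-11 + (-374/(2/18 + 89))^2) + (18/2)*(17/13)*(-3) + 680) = 289571013253/451529208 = 641.31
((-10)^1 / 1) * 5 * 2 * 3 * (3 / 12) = -75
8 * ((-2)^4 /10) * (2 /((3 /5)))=128 /3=42.67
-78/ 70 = -39/ 35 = -1.11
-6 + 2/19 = -112/19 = -5.89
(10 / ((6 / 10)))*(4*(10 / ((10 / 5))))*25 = 25000 / 3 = 8333.33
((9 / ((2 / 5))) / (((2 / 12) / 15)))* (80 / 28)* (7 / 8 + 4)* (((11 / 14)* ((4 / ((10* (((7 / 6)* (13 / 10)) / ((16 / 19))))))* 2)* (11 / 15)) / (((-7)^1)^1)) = -47044800 / 45619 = -1031.25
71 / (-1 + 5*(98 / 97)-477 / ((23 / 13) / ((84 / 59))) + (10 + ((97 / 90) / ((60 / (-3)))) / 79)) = -1328952709800 / 6921762293413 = -0.19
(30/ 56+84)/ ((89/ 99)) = 234333/ 2492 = 94.03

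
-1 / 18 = -0.06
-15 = -15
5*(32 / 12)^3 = 2560 / 27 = 94.81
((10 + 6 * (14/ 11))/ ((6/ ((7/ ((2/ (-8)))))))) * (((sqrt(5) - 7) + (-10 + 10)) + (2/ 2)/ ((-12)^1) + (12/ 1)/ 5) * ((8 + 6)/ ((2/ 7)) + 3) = 9921548/ 495 - 141232 * sqrt(5)/ 33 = 10473.70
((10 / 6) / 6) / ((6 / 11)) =55 / 108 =0.51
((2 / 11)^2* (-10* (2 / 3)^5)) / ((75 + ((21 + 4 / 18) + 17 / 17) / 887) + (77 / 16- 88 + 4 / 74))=134426624 / 25038121383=0.01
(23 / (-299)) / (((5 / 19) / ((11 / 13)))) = -0.25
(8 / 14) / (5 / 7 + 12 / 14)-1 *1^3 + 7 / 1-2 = 48 / 11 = 4.36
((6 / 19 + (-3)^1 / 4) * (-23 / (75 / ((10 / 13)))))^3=16194277 / 15069223000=0.00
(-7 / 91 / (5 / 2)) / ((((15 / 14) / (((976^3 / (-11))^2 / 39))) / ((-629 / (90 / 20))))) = 30446514249525964570624 / 41409225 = 735259214571776.33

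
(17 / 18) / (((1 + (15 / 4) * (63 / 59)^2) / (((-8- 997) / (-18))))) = 10.00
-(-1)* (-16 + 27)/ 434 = 11/ 434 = 0.03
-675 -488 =-1163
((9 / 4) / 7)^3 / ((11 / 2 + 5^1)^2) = 81 / 268912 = 0.00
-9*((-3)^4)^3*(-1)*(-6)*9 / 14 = -129140163 / 7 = -18448594.71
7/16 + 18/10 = 179/80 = 2.24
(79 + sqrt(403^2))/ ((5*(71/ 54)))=26028/ 355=73.32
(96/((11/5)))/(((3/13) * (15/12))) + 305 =5019/11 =456.27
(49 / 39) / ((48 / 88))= 539 / 234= 2.30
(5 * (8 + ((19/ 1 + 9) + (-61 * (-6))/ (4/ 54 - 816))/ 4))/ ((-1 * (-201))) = 0.37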